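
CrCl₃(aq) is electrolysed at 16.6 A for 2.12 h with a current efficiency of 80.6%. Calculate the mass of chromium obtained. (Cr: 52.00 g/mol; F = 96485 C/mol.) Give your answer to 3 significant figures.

18.3 g

Q = 16.6 × 7632 = 1.267×10^5 C
n(e⁻) = 1.267×10^5 / 96485 = 1.313 mol
Cr³⁺ + 3e⁻ → Cr, so theoretical m(Cr) = 0.4377 × 52.00 = 22.76 g
Actual mass = 80.6% × 22.76 = 18.3 g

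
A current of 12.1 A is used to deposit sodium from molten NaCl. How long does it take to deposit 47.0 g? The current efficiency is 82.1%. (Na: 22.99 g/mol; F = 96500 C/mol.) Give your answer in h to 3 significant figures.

n(Na) = 47.0 / 22.99 = 2.044 mol
Na⁺ + e⁻ → Na, so n(e⁻) = 2.044 mol
Q = 2.044 × 96500 / 0.821 = 2.403×10^5 C
t = Q / I = 2.403×10^5 / 12.1 = 19860 s = 5.52 h

5.52 h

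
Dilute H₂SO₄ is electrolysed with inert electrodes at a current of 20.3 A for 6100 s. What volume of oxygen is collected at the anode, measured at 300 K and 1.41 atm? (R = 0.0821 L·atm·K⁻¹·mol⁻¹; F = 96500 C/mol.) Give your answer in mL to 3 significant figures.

5600 mL

Charge passed = 20.3 × 6100 = 1.238×10^5 C
n(e⁻) = 1.238×10^5 / 96500 = 1.283 mol
2H₂O → O₂ + 4H⁺ + 4e⁻, so n(O₂) = 1.283 / 4 = 0.3208 mol
V = nRT/P = 0.3208 × 0.0821 × 300 / 1.41 = 5.604 L
= 5600 mL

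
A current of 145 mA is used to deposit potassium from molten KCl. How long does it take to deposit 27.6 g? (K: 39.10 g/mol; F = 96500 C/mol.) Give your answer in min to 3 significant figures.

7830 min

n(K) = 27.6 / 39.10 = 0.7059 mol
K⁺ + e⁻ → K, so n(e⁻) = 0.7059 mol
Q = 0.7059 × 96500 = 68120 C
t = Q / I = 68120 / 0.145 = 4.698×10^5 s = 7830 min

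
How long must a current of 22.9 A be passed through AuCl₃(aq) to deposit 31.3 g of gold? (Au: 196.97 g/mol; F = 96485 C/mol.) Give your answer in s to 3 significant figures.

2010 s

n(Au) = 31.3 / 196.97 = 0.1589 mol
Au³⁺ + 3e⁻ → Au, so n(e⁻) = 3 × 0.1589 = 0.4767 mol
Q = 0.4767 × 96485 = 45990 C
t = Q / I = 45990 / 22.9 = 2008 s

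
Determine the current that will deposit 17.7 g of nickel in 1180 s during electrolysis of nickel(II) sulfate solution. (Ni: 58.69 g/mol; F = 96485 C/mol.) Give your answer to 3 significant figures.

49.3 A

n(Ni) = 17.7 / 58.69 = 0.3016 mol
Ni²⁺ + 2e⁻ → Ni, so n(e⁻) = 2 × 0.3016 = 0.6032 mol
Q = 0.6032 × 96485 = 58200 C
I = Q / t = 58200 / 1180 s = 49.3 A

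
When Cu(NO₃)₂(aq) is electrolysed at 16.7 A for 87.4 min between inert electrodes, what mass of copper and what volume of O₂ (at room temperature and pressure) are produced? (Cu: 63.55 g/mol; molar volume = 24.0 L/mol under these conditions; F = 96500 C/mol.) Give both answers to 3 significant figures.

Q = 16.7 × 5244 = 87570 C; n(e⁻) = 87570 / 96500 = 0.9075 mol
Cathode: Cu²⁺ + 2e⁻ → Cu → n(Cu) = 0.9075/2 = 0.4538 mol → 28.8 g
Anode: 2H₂O → O₂ + 4H⁺ + 4e⁻ → n(O₂) = 0.9075/4 = 0.2269 mol → 5.45 L

28.8 g Cu; 5.45 L O₂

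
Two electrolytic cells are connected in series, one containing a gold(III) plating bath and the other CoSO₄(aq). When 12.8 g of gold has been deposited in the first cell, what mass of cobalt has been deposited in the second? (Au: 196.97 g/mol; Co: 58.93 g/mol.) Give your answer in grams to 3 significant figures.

n(Au) = 12.8 / 196.97 = 0.06498 mol
Au³⁺ + 3e⁻ → Au, so n(e⁻) = 3 × 0.06498 = 0.1949 mol
Since the cells are in series, n(e⁻) in the Co cell is also 0.1949 mol.
Co²⁺ + 2e⁻ → Co, so n(Co) = 0.1949 / 2 = 0.09745 mol
m(Co) = 0.09745 × 58.93 = 5.74 g

5.74 g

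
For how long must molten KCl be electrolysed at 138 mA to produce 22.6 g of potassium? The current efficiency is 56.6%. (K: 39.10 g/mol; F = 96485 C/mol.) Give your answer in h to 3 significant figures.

n(K) = 22.6 / 39.10 = 0.5780 mol
K⁺ + e⁻ → K, so n(e⁻) = 0.5780 mol
Q = 0.5780 × 96485 / 0.566 = 98530 C
t = Q / I = 98530 / 0.138 = 7.140×10^5 s = 198 h

198 h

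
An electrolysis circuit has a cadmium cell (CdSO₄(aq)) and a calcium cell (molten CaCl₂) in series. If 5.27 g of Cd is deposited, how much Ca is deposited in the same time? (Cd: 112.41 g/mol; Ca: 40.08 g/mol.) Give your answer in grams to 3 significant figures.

1.88 g

n(Cd) = 5.27 / 112.41 = 0.04688 mol
Cd²⁺ + 2e⁻ → Cd, so n(e⁻) = 2 × 0.04688 = 0.09376 mol
The cells are in series, so the same charge (and hence the same n(e⁻) = 0.09376 mol) passes through both.
Ca²⁺ + 2e⁻ → Ca, so n(Ca) = 0.09376 / 2 = 0.04688 mol
m(Ca) = 0.04688 × 40.08 = 1.88 g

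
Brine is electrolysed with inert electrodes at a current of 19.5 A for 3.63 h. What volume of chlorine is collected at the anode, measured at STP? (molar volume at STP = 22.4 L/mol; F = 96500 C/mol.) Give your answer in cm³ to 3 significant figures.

29600 cm³

Charge passed = 19.5 × 13068 = 2.548×10^5 C
n(e⁻) = 2.548×10^5 / 96500 = 2.640 mol
2Cl⁻ → Cl₂ + 2e⁻, so n(Cl₂) = 2.640 / 2 = 1.320 mol
V = 1.320 × 22.4 = 29.57 L
= 29600 cm³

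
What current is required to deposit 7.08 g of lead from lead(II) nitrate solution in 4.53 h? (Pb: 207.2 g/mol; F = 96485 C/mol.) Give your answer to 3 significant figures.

0.404 A

n(Pb) = 7.08 / 207.2 = 0.03417 mol
Pb²⁺ + 2e⁻ → Pb, so n(e⁻) = 2 × 0.03417 = 0.06834 mol
Q = 0.06834 × 96485 = 6594 C
I = Q / t = 6594 / 16308 s = 0.404 A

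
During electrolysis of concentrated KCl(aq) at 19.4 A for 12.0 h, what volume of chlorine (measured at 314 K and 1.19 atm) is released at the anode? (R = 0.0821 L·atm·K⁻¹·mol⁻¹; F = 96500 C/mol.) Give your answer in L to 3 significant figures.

94.1 L

Q = It = 19.4 × 43200 = 8.381×10^5 C
n(e⁻) = 8.381×10^5 / 96500 = 8.685 mol
2Cl⁻ → Cl₂ + 2e⁻, so n(Cl₂) = 8.685 / 2 = 4.343 mol
V = nRT/P = 4.343 × 0.0821 × 314 / 1.19 = 94.08 L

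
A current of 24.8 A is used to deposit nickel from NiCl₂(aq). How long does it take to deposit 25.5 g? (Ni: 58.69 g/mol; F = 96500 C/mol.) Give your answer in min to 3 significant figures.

56.4 min

n(Ni) = 25.5 / 58.69 = 0.4345 mol
Ni²⁺ + 2e⁻ → Ni, so n(e⁻) = 2 × 0.4345 = 0.8690 mol
Q = 0.8690 × 96500 = 83860 C
t = Q / I = 83860 / 24.8 = 3381 s = 56.4 min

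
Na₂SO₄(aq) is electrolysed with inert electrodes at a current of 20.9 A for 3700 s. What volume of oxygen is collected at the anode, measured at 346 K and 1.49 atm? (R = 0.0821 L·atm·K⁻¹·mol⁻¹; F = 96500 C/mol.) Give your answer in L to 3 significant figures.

Charge passed = 20.9 × 3700 = 77330 C
n(e⁻) = 77330 / 96500 = 0.8013 mol
2H₂O → O₂ + 4H⁺ + 4e⁻, so n(O₂) = 0.8013 / 4 = 0.2003 mol
V = nRT/P = 0.2003 × 0.0821 × 346 / 1.49 = 3.819 L

3.82 L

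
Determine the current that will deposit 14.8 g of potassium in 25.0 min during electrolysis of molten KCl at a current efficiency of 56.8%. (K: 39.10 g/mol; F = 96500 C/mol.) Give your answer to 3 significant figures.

42.9 A

n(K) = 14.8 / 39.10 = 0.3785 mol
K⁺ + e⁻ → K, so n(e⁻) = 0.3785 mol
Q = 0.3785 × 96500 / 0.568 = 64310 C
I = Q / t = 64310 / 1500 s = 42.9 A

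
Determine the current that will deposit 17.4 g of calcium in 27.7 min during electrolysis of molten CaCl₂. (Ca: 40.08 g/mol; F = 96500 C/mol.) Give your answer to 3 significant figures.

n(Ca) = 17.4 / 40.08 = 0.4341 mol
Ca²⁺ + 2e⁻ → Ca, so n(e⁻) = 2 × 0.4341 = 0.8682 mol
Q = 0.8682 × 96500 = 83780 C
I = Q / t = 83780 / 1662 s = 50.4 A

50.4 A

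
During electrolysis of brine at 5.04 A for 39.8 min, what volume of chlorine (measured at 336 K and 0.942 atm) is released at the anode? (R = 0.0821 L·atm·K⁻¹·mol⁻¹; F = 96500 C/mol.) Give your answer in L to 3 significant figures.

1.83 L

Q = It = 5.04 × 2388 = 12040 C
n(e⁻) = Q/F = 12040/96500 = 0.1248 mol
2Cl⁻ → Cl₂ + 2e⁻, so n(Cl₂) = 0.1248 / 2 = 0.06240 mol
V = nRT/P = 0.06240 × 0.0821 × 336 / 0.942 = 1.827 L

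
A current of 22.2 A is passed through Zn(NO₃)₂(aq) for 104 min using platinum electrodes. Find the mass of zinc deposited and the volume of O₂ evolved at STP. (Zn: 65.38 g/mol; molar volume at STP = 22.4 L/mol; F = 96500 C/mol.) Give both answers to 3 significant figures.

46.9 g Zn; 8.04 L O₂

Q = 22.2 × 6240 = 1.385×10^5 C; n(e⁻) = 1.385×10^5 / 96500 = 1.435 mol
Cathode: Zn²⁺ + 2e⁻ → Zn → n(Zn) = 1.435/2 = 0.7175 mol → 46.9 g
Anode: 2H₂O → O₂ + 4H⁺ + 4e⁻ → n(O₂) = 1.435/4 = 0.3588 mol → 8.04 L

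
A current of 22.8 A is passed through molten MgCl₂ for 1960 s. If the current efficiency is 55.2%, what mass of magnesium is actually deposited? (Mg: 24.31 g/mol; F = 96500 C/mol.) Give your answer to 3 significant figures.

3.11 g

Q = 22.8 × 1960 = 44690 C
n(e⁻) = 44690 / 96500 = 0.4631 mol
Mg²⁺ + 2e⁻ → Mg, so theoretical m(Mg) = 0.2316 × 24.31 = 5.630 g
Actual mass = 55.2% × 5.630 = 3.11 g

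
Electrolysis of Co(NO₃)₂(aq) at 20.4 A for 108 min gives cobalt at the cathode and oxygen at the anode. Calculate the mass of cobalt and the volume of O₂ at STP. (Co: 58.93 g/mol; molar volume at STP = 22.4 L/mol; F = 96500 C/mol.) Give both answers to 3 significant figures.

40.4 g Co; 7.67 L O₂

Q = 20.4 × 6480 = 1.322×10^5 C; n(e⁻) = 1.322×10^5 / 96500 = 1.370 mol
Cathode: Co²⁺ + 2e⁻ → Co → n(Co) = 1.370/2 = 0.6850 mol → 40.4 g
Anode: 2H₂O → O₂ + 4H⁺ + 4e⁻ → n(O₂) = 1.370/4 = 0.3425 mol → 7.67 L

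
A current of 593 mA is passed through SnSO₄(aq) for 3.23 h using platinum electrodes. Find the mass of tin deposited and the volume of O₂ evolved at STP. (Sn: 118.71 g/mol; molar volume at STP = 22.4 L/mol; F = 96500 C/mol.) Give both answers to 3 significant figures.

Q = 0.593 × 11628 = 6895 C; n(e⁻) = 6895 / 96500 = 0.07145 mol
Cathode: Sn²⁺ + 2e⁻ → Sn → n(Sn) = 0.07145/2 = 0.03573 mol → 4.24 g
Anode: 2H₂O → O₂ + 4H⁺ + 4e⁻ → n(O₂) = 0.07145/4 = 0.01786 mol → 0.400 L

4.24 g Sn; 0.400 L O₂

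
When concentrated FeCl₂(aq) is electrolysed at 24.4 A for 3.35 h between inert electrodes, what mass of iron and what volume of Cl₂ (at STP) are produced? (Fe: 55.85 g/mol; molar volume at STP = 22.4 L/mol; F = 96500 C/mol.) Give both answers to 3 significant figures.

Q = 24.4 × 12060 = 2.943×10^5 C; n(e⁻) = 2.943×10^5 / 96500 = 3.050 mol
Cathode: Fe²⁺ + 2e⁻ → Fe → n(Fe) = 3.050/2 = 1.525 mol → 85.2 g
Anode: 2Cl⁻ → Cl₂ + 2e⁻ → n(Cl₂) = 3.050/2 = 1.525 mol → 34.2 L

85.2 g Fe; 34.2 L Cl₂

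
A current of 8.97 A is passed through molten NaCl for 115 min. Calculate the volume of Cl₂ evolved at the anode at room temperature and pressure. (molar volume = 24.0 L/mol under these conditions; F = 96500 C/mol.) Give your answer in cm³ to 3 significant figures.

Q = It = 8.97 × 6900 = 61890 C
n(e⁻) = Q/F = 61890/96500 = 0.6413 mol
2Cl⁻ → Cl₂ + 2e⁻, so n(Cl₂) = 0.6413 / 2 = 0.3207 mol
V = 0.3207 × 24.0 = 7.697 L
= 7700 cm³

7700 cm³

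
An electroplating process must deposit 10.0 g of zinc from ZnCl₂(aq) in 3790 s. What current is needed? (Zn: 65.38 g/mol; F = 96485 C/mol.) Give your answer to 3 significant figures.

n(Zn) = 10.0 / 65.38 = 0.1530 mol
Zn²⁺ + 2e⁻ → Zn, so n(e⁻) = 2 × 0.1530 = 0.3060 mol
Q = 0.3060 × 96485 = 29520 C
I = Q / t = 29520 / 3790 s = 7.79 A

7.79 A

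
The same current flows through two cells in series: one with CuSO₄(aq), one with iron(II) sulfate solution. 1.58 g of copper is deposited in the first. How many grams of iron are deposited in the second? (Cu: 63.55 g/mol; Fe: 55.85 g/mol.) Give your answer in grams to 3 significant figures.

1.39 g

n(Cu) = 1.58 / 63.55 = 0.02486 mol
Cu²⁺ + 2e⁻ → Cu, so n(e⁻) = 2 × 0.02486 = 0.04972 mol
The cells are in series, so the same charge (and hence the same n(e⁻) = 0.04972 mol) passes through both.
Fe²⁺ + 2e⁻ → Fe, so n(Fe) = 0.04972 / 2 = 0.02486 mol
m(Fe) = 0.02486 × 55.85 = 1.39 g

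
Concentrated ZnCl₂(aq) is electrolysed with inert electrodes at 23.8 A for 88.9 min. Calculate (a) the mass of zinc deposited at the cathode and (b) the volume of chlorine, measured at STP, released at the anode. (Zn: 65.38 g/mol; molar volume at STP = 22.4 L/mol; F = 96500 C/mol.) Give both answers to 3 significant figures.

Q = 23.8 × 5334 = 1.269×10^5 C; n(e⁻) = 1.269×10^5 / 96500 = 1.315 mol
Cathode: Zn²⁺ + 2e⁻ → Zn → n(Zn) = 1.315/2 = 0.6575 mol → 43.0 g
Anode: 2Cl⁻ → Cl₂ + 2e⁻ → n(Cl₂) = 1.315/2 = 0.6575 mol → 14.7 L

43.0 g Zn; 14.7 L Cl₂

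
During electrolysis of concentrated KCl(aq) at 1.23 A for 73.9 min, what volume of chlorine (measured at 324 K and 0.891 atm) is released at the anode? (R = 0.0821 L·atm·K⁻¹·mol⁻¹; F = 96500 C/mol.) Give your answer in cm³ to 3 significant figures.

844 cm³

Q = 1.23 A × 4434 s = 5454 C
n(e⁻) = Q/F = 5454/96500 = 0.05652 mol
2Cl⁻ → Cl₂ + 2e⁻, so n(Cl₂) = 0.05652 / 2 = 0.02826 mol
V = nRT/P = 0.02826 × 0.0821 × 324 / 0.891 = 0.8437 L
= 844 cm³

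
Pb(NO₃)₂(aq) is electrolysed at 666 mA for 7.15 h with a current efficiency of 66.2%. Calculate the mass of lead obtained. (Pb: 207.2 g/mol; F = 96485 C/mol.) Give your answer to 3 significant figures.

Q = 0.666 × 25740 = 17140 C
n(e⁻) = 17140 / 96485 = 0.1776 mol
Pb²⁺ + 2e⁻ → Pb, so theoretical m(Pb) = 0.08880 × 207.2 = 18.40 g
Actual mass = 66.2% × 18.40 = 12.2 g

12.2 g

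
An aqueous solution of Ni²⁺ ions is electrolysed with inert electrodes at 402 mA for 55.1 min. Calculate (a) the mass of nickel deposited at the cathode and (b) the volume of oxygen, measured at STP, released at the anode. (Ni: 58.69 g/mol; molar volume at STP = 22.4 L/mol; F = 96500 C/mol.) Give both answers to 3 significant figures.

0.404 g Ni; 0.0771 L O₂

Q = 0.402 × 3306 = 1329 C; n(e⁻) = 1329 / 96500 = 0.01377 mol
Cathode: Ni²⁺ + 2e⁻ → Ni → n(Ni) = 0.01377/2 = 0.006885 mol → 0.404 g
Anode: 2H₂O → O₂ + 4H⁺ + 4e⁻ → n(O₂) = 0.01377/4 = 0.003443 mol → 0.0771 L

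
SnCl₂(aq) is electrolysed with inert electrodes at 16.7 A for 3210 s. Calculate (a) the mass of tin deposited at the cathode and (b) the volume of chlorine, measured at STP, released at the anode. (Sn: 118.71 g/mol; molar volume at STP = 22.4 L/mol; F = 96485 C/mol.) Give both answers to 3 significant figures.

33.0 g Sn; 6.22 L Cl₂

Q = 16.7 × 3210 = 53610 C; n(e⁻) = 53610 / 96485 = 0.5556 mol
Cathode: Sn²⁺ + 2e⁻ → Sn → n(Sn) = 0.5556/2 = 0.2778 mol → 33.0 g
Anode: 2Cl⁻ → Cl₂ + 2e⁻ → n(Cl₂) = 0.5556/2 = 0.2778 mol → 6.22 L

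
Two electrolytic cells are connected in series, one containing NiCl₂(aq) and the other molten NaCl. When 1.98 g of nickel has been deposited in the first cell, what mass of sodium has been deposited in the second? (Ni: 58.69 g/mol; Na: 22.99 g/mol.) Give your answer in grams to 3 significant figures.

1.55 g

n(Ni) = 1.98 / 58.69 = 0.03374 mol
Ni²⁺ + 2e⁻ → Ni, so n(e⁻) = 2 × 0.03374 = 0.06748 mol
In series, the same 0.06748 mol of electrons flows through the second cell.
Na⁺ + e⁻ → Na, so n(Na) = 0.06748 mol
m(Na) = 0.06748 × 22.99 = 1.55 g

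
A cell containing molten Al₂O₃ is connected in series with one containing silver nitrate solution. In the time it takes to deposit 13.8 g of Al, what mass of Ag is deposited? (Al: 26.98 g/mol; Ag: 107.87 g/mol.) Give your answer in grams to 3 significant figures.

166 g

n(Al) = 13.8 / 26.98 = 0.5115 mol
Al³⁺ + 3e⁻ → Al, so n(e⁻) = 3 × 0.5115 = 1.535 mol
Same current for the same time ⇒ same n(e⁻) = 1.535 mol in both cells.
Ag⁺ + e⁻ → Ag, so n(Ag) = 1.535 mol
m(Ag) = 1.535 × 107.87 = 166 g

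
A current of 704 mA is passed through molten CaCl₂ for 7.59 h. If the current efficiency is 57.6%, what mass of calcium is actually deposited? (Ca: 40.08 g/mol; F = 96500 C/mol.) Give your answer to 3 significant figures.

Q = 0.704 × 27324 = 19240 C
n(e⁻) = 19240 / 96500 = 0.1994 mol
Ca²⁺ + 2e⁻ → Ca, so theoretical m(Ca) = 0.09970 × 40.08 = 3.996 g
Actual mass = 57.6% × 3.996 = 2.30 g

2.30 g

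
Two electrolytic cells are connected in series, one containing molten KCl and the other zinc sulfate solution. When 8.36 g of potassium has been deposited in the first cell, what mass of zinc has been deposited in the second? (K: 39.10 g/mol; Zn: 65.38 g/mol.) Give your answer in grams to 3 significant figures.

6.99 g

n(K) = 8.36 / 39.10 = 0.2138 mol
K⁺ + e⁻ → K, so n(e⁻) = 0.2138 mol
In series, the same 0.2138 mol of electrons flows through the second cell.
Zn²⁺ + 2e⁻ → Zn, so n(Zn) = 0.2138 / 2 = 0.1069 mol
m(Zn) = 0.1069 × 65.38 = 6.99 g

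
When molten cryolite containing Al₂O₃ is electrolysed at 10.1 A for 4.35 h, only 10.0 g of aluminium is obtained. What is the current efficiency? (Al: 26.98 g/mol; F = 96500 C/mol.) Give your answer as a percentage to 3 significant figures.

67.8%

Q = 10.1 × 15660 = 1.582×10^5 C
n(e⁻) = 1.582×10^5 / 96500 = 1.639 mol
Al³⁺ + 3e⁻ → Al, so theoretical n(Al) = 0.5463 mol → 14.74 g
Efficiency = 10.0 / 14.74 = 0.6784 = 67.8%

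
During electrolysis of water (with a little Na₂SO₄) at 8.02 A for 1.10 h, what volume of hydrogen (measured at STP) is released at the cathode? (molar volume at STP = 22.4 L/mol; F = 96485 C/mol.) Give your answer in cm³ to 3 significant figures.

3690 cm³

Charge passed = 8.02 × 3960 = 31760 C
n(e⁻) = Q/F = 31760/96485 = 0.3292 mol
2H⁺ + 2e⁻ → H₂, so n(H₂) = 0.3292 / 2 = 0.1646 mol
V = 0.1646 × 22.4 = 3.687 L
= 3690 cm³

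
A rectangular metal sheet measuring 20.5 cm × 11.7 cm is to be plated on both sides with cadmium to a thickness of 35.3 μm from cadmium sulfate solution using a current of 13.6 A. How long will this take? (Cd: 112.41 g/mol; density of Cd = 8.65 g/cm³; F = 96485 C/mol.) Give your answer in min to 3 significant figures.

Plated area = 2 × 20.5 × 11.7 = 479.7 cm²
Volume = 479.7 × 35.3×10⁻⁴ cm = 1.693 cm³
m(Cd) = 1.693 × 8.65 = 14.64 g
n(Cd) = 14.64 / 112.41 = 0.1302 mol; n(e⁻) = 2 × 0.1302 = 0.2604 mol
Q = 0.2604 × 96485 = 25120 C
t = 25120 / 13.6 = 1847 s = 30.8 min

30.8 min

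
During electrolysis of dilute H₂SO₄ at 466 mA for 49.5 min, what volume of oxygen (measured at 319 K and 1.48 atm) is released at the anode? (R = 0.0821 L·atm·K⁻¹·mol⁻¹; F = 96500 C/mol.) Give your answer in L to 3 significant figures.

0.0634 L

Charge passed = 0.466 × 2970 = 1384 C
Moles of electrons = 1384 / 96500 = 0.01434 mol
2H₂O → O₂ + 4H⁺ + 4e⁻, so n(O₂) = 0.01434 / 4 = 0.003585 mol
V = nRT/P = 0.003585 × 0.0821 × 319 / 1.48 = 0.06344 L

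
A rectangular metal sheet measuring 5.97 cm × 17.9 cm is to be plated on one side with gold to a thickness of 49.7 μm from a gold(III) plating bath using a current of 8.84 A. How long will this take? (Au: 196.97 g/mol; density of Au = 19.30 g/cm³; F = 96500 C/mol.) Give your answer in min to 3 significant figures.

28.4 min

Plated area = 5.97 × 17.9 = 106.9 cm²
Volume = 106.9 × 49.7×10⁻⁴ cm = 0.5313 cm³
m(Au) = 0.5313 × 19.30 = 10.25 g
n(Au) = 10.25 / 196.97 = 0.05204 mol; n(e⁻) = 3 × 0.05204 = 0.1561 mol
Q = 0.1561 × 96500 = 15060 C
t = 15060 / 8.84 = 1704 s = 28.4 min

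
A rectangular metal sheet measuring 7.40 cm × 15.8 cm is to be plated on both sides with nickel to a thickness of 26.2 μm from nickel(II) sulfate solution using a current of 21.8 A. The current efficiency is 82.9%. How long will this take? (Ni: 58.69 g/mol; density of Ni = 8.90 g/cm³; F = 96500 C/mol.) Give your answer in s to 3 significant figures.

Plated area = 2 × 7.40 × 15.8 = 233.8 cm²
Volume = 233.8 × 26.2×10⁻⁴ cm = 0.6126 cm³
m(Ni) = 0.6126 × 8.90 = 5.452 g
n(Ni) = 5.452 / 58.69 = 0.09289 mol; n(e⁻) = 2 × 0.09289 = 0.1858 mol
Q = 0.1858 × 96500 / 0.829 = 21630 C
t = 21630 / 21.8 = 992.2 s

992 s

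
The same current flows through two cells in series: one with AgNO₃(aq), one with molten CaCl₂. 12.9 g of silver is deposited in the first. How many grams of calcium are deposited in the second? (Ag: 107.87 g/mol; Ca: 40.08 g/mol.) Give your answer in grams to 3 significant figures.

2.40 g

n(Ag) = 12.9 / 107.87 = 0.1196 mol
Ag⁺ + e⁻ → Ag, so n(e⁻) = 0.1196 mol
Since the cells are in series, n(e⁻) in the Ca cell is also 0.1196 mol.
Ca²⁺ + 2e⁻ → Ca, so n(Ca) = 0.1196 / 2 = 0.05980 mol
m(Ca) = 0.05980 × 40.08 = 2.40 g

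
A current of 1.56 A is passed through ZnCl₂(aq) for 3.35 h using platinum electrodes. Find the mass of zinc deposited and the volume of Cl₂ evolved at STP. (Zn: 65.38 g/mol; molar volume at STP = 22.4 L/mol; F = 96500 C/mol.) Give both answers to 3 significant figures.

Q = 1.56 × 12060 = 18810 C; n(e⁻) = 18810 / 96500 = 0.1949 mol
Cathode: Zn²⁺ + 2e⁻ → Zn → n(Zn) = 0.1949/2 = 0.09745 mol → 6.37 g
Anode: 2Cl⁻ → Cl₂ + 2e⁻ → n(Cl₂) = 0.1949/2 = 0.09745 mol → 2.18 L

6.37 g Zn; 2.18 L Cl₂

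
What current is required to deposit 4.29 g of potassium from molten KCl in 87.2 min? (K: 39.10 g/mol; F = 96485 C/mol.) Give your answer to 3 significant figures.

2.02 A

n(K) = 4.29 / 39.10 = 0.1097 mol
K⁺ + e⁻ → K, so n(e⁻) = 0.1097 mol
Q = 0.1097 × 96485 = 10580 C
I = Q / t = 10580 / 5232 s = 2.02 A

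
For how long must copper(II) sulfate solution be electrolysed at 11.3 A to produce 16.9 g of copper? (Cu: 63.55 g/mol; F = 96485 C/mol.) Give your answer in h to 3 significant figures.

n(Cu) = 16.9 / 63.55 = 0.2659 mol
Cu²⁺ + 2e⁻ → Cu, so n(e⁻) = 2 × 0.2659 = 0.5318 mol
Q = 0.5318 × 96485 = 51310 C
t = Q / I = 51310 / 11.3 = 4541 s = 1.26 h

1.26 h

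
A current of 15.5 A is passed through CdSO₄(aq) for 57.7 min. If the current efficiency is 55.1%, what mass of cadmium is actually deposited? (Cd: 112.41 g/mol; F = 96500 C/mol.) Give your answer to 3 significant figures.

Q = 15.5 × 3462 = 53660 C
n(e⁻) = 53660 / 96500 = 0.5561 mol
Cd²⁺ + 2e⁻ → Cd, so theoretical m(Cd) = 0.2781 × 112.41 = 31.26 g
Actual mass = 55.1% × 31.26 = 17.2 g

17.2 g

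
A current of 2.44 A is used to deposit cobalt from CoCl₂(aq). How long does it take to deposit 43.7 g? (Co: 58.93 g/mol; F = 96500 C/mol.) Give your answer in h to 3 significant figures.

n(Co) = 43.7 / 58.93 = 0.7416 mol
Co²⁺ + 2e⁻ → Co, so n(e⁻) = 2 × 0.7416 = 1.483 mol
Q = 1.483 × 96500 = 1.431×10^5 C
t = Q / I = 1.431×10^5 / 2.44 = 58650 s = 16.3 h

16.3 h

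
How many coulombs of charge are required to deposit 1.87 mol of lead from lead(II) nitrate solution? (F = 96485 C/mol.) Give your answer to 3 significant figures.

Pb²⁺ + 2e⁻ → Pb, so n(e⁻) = 2 × 1.87 = 3.740 mol
Q = 3.740 × 96485 = 3.609×10^5 C

3.61×10^5 C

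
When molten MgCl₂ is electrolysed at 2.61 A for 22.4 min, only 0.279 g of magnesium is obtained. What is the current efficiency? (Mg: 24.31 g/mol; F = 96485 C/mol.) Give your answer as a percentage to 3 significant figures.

Q = 2.61 × 1344 = 3508 C
n(e⁻) = 3508 / 96485 = 0.03636 mol
Mg²⁺ + 2e⁻ → Mg, so theoretical n(Mg) = 0.01818 mol → 0.4420 g
Efficiency = 0.279 / 0.4420 = 0.6312 = 63.1%

63.1%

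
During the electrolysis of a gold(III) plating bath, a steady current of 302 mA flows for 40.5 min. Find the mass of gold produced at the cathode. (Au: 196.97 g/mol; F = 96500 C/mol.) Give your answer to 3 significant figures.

Charge passed = 0.302 × 2430 = 733.9 C
n(e⁻) = 733.9 / 96500 = 0.007605 mol
Au³⁺ + 3e⁻ → Au, so n(Au) = 0.007605 / 3 = 0.002535 mol
m = 0.002535 × 196.97 = 0.499 g

0.499 g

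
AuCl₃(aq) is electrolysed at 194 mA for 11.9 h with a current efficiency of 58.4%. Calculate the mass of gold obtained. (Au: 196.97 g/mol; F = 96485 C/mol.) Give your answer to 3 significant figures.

Q = 0.194 × 42840 = 8311 C
n(e⁻) = 8311 / 96485 = 0.08614 mol
Au³⁺ + 3e⁻ → Au, so theoretical m(Au) = 0.02871 × 196.97 = 5.655 g
Actual mass = 58.4% × 5.655 = 3.30 g

3.30 g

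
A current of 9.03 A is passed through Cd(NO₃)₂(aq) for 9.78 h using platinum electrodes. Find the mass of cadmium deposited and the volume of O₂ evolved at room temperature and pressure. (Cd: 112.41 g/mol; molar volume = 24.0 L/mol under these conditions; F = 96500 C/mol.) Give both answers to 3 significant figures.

Q = 9.03 × 35208 = 3.179×10^5 C; n(e⁻) = 3.179×10^5 / 96500 = 3.294 mol
Cathode: Cd²⁺ + 2e⁻ → Cd → n(Cd) = 3.294/2 = 1.647 mol → 185 g
Anode: 2H₂O → O₂ + 4H⁺ + 4e⁻ → n(O₂) = 3.294/4 = 0.8235 mol → 19.8 L

185 g Cd; 19.8 L O₂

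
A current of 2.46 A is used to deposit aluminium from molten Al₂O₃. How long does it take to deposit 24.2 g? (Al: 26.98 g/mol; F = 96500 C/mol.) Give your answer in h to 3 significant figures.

29.3 h

n(Al) = 24.2 / 26.98 = 0.8970 mol
Al³⁺ + 3e⁻ → Al, so n(e⁻) = 3 × 0.8970 = 2.691 mol
Q = 2.691 × 96500 = 2.597×10^5 C
t = Q / I = 2.597×10^5 / 2.46 = 1.056×10^5 s = 29.3 h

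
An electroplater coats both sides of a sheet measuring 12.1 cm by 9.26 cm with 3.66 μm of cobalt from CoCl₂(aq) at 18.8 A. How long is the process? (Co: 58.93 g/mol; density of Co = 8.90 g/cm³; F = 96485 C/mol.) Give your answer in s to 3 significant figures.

Plated area = 2 × 12.1 × 9.26 = 224.1 cm²
Volume = 224.1 × 3.66×10⁻⁴ cm = 0.08202 cm³
m(Co) = 0.08202 × 8.90 = 0.7300 g
n(Co) = 0.7300 / 58.93 = 0.01239 mol; n(e⁻) = 2 × 0.01239 = 0.02478 mol
Q = 0.02478 × 96485 = 2391 C
t = 2391 / 18.8 = 127.2 s

127 s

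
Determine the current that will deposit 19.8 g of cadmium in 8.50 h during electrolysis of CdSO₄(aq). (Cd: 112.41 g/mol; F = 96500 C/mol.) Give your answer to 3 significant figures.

1.11 A

n(Cd) = 19.8 / 112.41 = 0.1761 mol
Cd²⁺ + 2e⁻ → Cd, so n(e⁻) = 2 × 0.1761 = 0.3522 mol
Q = 0.3522 × 96500 = 33990 C
I = Q / t = 33990 / 30600 s = 1.11 A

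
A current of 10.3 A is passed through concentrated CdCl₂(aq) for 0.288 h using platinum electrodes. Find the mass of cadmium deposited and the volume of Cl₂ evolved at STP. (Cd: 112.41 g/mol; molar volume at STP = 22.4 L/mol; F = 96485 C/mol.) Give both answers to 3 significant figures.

Q = 10.3 × 1036.8 = 10680 C; n(e⁻) = 10680 / 96485 = 0.1107 mol
Cathode: Cd²⁺ + 2e⁻ → Cd → n(Cd) = 0.1107/2 = 0.05535 mol → 6.22 g
Anode: 2Cl⁻ → Cl₂ + 2e⁻ → n(Cl₂) = 0.1107/2 = 0.05535 mol → 1.24 L

6.22 g Cd; 1.24 L Cl₂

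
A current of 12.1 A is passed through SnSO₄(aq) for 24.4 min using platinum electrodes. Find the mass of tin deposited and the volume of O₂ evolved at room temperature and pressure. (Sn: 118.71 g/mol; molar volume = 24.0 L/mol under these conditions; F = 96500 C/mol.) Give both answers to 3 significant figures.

10.9 g Sn; 1.10 L O₂

Q = 12.1 × 1464 = 17710 C; n(e⁻) = 17710 / 96500 = 0.1835 mol
Cathode: Sn²⁺ + 2e⁻ → Sn → n(Sn) = 0.1835/2 = 0.09175 mol → 10.9 g
Anode: 2H₂O → O₂ + 4H⁺ + 4e⁻ → n(O₂) = 0.1835/4 = 0.04588 mol → 1.10 L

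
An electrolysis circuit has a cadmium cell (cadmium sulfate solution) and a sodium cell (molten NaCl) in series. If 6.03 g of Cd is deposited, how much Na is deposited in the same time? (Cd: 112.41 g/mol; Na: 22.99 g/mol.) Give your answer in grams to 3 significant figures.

2.47 g

n(Cd) = 6.03 / 112.41 = 0.05364 mol
Cd²⁺ + 2e⁻ → Cd, so n(e⁻) = 2 × 0.05364 = 0.1073 mol
Since the cells are in series, n(e⁻) in the Na cell is also 0.1073 mol.
Na⁺ + e⁻ → Na, so n(Na) = 0.1073 mol
m(Na) = 0.1073 × 22.99 = 2.47 g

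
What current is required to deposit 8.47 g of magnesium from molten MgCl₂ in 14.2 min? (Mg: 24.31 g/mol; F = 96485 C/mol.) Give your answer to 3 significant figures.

78.9 A

n(Mg) = 8.47 / 24.31 = 0.3484 mol
Mg²⁺ + 2e⁻ → Mg, so n(e⁻) = 2 × 0.3484 = 0.6968 mol
Q = 0.6968 × 96485 = 67230 C
I = Q / t = 67230 / 852 s = 78.9 A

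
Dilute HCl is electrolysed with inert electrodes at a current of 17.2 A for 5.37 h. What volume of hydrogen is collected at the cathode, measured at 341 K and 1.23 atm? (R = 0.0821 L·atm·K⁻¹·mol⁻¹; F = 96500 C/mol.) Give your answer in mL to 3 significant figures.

39200 mL

Q = It = 17.2 × 19332 = 3.325×10^5 C
n(e⁻) = 3.325×10^5 / 96500 = 3.446 mol
2H⁺ + 2e⁻ → H₂, so n(H₂) = 3.446 / 2 = 1.723 mol
V = nRT/P = 1.723 × 0.0821 × 341 / 1.23 = 39.22 L
= 39200 mL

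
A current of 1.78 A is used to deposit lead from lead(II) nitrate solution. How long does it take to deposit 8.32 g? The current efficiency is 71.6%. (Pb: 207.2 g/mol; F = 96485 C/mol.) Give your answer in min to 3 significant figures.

n(Pb) = 8.32 / 207.2 = 0.04015 mol
Pb²⁺ + 2e⁻ → Pb, so n(e⁻) = 2 × 0.04015 = 0.08030 mol
Q = 0.08030 × 96485 / 0.716 = 10820 C
t = Q / I = 10820 / 1.78 = 6079 s = 101 min

101 min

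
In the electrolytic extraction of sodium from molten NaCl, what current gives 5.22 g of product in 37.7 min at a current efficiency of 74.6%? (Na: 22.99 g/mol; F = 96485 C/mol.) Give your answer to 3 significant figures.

n(Na) = 5.22 / 22.99 = 0.2271 mol
Na⁺ + e⁻ → Na, so n(e⁻) = 0.2271 mol
Q = 0.2271 × 96485 / 0.746 = 29370 C
I = Q / t = 29370 / 2262 s = 13.0 A

13.0 A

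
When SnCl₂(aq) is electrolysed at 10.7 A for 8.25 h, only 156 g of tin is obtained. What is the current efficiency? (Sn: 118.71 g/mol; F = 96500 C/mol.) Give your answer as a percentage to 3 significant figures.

79.8%

Q = 10.7 × 29700 = 3.178×10^5 C
n(e⁻) = 3.178×10^5 / 96500 = 3.293 mol
Sn²⁺ + 2e⁻ → Sn, so theoretical n(Sn) = 1.647 mol → 195.5 g
Efficiency = 156 / 195.5 = 0.7980 = 79.8%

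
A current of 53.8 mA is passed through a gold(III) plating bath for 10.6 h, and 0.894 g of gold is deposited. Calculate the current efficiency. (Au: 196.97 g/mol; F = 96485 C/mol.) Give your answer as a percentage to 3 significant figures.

Q = 0.0538 × 38160 = 2053 C
n(e⁻) = 2053 / 96485 = 0.02128 mol
Au³⁺ + 3e⁻ → Au, so theoretical n(Au) = 0.007093 mol → 1.397 g
Efficiency = 0.894 / 1.397 = 0.6399 = 64.0%

64.0%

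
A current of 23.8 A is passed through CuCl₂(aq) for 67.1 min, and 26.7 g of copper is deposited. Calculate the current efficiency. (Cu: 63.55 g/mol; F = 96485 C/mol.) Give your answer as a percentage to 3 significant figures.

84.6%

Q = 23.8 × 4026 = 95820 C
n(e⁻) = 95820 / 96485 = 0.9931 mol
Cu²⁺ + 2e⁻ → Cu, so theoretical n(Cu) = 0.4966 mol → 31.56 g
Efficiency = 26.7 / 31.56 = 0.8460 = 84.6%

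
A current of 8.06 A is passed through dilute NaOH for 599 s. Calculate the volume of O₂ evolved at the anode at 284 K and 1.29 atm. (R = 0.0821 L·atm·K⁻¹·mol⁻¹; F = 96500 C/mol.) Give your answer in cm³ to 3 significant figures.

226 cm³

Q = It = 8.06 × 599 = 4828 C
Moles of electrons = 4828 / 96500 = 0.05003 mol
2H₂O → O₂ + 4H⁺ + 4e⁻, so n(O₂) = 0.05003 / 4 = 0.01251 mol
V = nRT/P = 0.01251 × 0.0821 × 284 / 1.29 = 0.2261 L
= 226 cm³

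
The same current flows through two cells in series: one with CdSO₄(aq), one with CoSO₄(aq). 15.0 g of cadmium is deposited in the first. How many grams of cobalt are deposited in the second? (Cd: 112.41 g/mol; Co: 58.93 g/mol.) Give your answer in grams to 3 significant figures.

n(Cd) = 15.0 / 112.41 = 0.1334 mol
Cd²⁺ + 2e⁻ → Cd, so n(e⁻) = 2 × 0.1334 = 0.2668 mol
Same current for the same time ⇒ same n(e⁻) = 0.2668 mol in both cells.
Co²⁺ + 2e⁻ → Co, so n(Co) = 0.2668 / 2 = 0.1334 mol
m(Co) = 0.1334 × 58.93 = 7.86 g

7.86 g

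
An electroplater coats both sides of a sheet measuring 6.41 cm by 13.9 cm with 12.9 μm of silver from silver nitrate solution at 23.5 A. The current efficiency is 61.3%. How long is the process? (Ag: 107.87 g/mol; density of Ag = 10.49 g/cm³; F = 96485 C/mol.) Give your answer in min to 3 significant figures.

2.50 min

Plated area = 2 × 6.41 × 13.9 = 178.2 cm²
Volume = 178.2 × 12.9×10⁻⁴ cm = 0.2299 cm³
m(Ag) = 0.2299 × 10.49 = 2.412 g
n(Ag) = 2.412 / 107.87 = 0.02236 mol; n(e⁻) = 0.02236 mol
Q = 0.02236 × 96485 / 0.613 = 3519 C
t = 3519 / 23.5 = 149.7 s = 2.50 min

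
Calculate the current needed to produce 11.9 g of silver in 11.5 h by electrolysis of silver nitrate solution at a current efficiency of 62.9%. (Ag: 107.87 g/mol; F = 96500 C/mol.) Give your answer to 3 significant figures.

0.409 A

n(Ag) = 11.9 / 107.87 = 0.1103 mol
Ag⁺ + e⁻ → Ag, so n(e⁻) = 0.1103 mol
Q = 0.1103 × 96500 / 0.629 = 16920 C
I = Q / t = 16920 / 41400 s = 0.409 A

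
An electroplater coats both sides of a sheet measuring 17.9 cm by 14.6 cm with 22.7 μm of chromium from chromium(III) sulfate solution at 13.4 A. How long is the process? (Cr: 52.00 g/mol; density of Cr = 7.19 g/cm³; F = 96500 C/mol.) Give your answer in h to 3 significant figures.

Plated area = 2 × 17.9 × 14.6 = 522.7 cm²
Volume = 522.7 × 22.7×10⁻⁴ cm = 1.187 cm³
m(Cr) = 1.187 × 7.19 = 8.535 g
n(Cr) = 8.535 / 52.00 = 0.1641 mol; n(e⁻) = 3 × 0.1641 = 0.4923 mol
Q = 0.4923 × 96500 = 47510 C
t = 47510 / 13.4 = 3546 s = 0.985 h

0.985 h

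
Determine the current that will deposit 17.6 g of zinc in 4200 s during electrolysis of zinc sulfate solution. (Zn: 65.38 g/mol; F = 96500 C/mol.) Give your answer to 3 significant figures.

n(Zn) = 17.6 / 65.38 = 0.2692 mol
Zn²⁺ + 2e⁻ → Zn, so n(e⁻) = 2 × 0.2692 = 0.5384 mol
Q = 0.5384 × 96500 = 51960 C
I = Q / t = 51960 / 4200 s = 12.4 A

12.4 A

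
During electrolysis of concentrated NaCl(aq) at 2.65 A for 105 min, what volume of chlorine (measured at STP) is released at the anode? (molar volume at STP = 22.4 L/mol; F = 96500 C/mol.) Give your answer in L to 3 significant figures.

Charge passed = 2.65 × 6300 = 16700 C
n(e⁻) = Q/F = 16700/96500 = 0.1731 mol
2Cl⁻ → Cl₂ + 2e⁻, so n(Cl₂) = 0.1731 / 2 = 0.08655 mol
V = 0.08655 × 22.4 = 1.939 L

1.94 L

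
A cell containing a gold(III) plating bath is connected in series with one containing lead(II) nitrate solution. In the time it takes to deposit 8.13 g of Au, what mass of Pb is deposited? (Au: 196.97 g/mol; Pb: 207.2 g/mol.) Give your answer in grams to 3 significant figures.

12.8 g

n(Au) = 8.13 / 196.97 = 0.04128 mol
Au³⁺ + 3e⁻ → Au, so n(e⁻) = 3 × 0.04128 = 0.1238 mol
Same current for the same time ⇒ same n(e⁻) = 0.1238 mol in both cells.
Pb²⁺ + 2e⁻ → Pb, so n(Pb) = 0.1238 / 2 = 0.06190 mol
m(Pb) = 0.06190 × 207.2 = 12.8 g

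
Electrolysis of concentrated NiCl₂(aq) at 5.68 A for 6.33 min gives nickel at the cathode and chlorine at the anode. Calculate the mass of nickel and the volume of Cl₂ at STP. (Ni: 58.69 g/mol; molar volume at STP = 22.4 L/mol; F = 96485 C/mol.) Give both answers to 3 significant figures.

0.656 g Ni; 0.250 L Cl₂

Q = 5.68 × 379.8 = 2157 C; n(e⁻) = 2157 / 96485 = 0.02236 mol
Cathode: Ni²⁺ + 2e⁻ → Ni → n(Ni) = 0.02236/2 = 0.01118 mol → 0.656 g
Anode: 2Cl⁻ → Cl₂ + 2e⁻ → n(Cl₂) = 0.02236/2 = 0.01118 mol → 0.250 L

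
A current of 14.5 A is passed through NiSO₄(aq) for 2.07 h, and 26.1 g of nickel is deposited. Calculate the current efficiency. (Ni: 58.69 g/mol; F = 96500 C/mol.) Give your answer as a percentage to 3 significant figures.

Q = 14.5 × 7452 = 1.081×10^5 C
n(e⁻) = 1.081×10^5 / 96500 = 1.120 mol
Ni²⁺ + 2e⁻ → Ni, so theoretical n(Ni) = 0.5600 mol → 32.87 g
Efficiency = 26.1 / 32.87 = 0.7940 = 79.4%

79.4%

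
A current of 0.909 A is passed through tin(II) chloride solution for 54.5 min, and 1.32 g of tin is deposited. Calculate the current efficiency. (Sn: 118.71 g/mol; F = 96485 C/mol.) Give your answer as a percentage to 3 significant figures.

Q = 0.909 × 3270 = 2972 C
n(e⁻) = 2972 / 96485 = 0.03080 mol
Sn²⁺ + 2e⁻ → Sn, so theoretical n(Sn) = 0.01540 mol → 1.828 g
Efficiency = 1.32 / 1.828 = 0.7221 = 72.2%

72.2%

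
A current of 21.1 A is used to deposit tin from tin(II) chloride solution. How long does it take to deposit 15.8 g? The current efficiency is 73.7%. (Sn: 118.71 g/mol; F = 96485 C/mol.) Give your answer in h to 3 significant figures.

n(Sn) = 15.8 / 118.71 = 0.1331 mol
Sn²⁺ + 2e⁻ → Sn, so n(e⁻) = 2 × 0.1331 = 0.2662 mol
Q = 0.2662 × 96485 / 0.737 = 34850 C
t = Q / I = 34850 / 21.1 = 1652 s = 0.459 h

0.459 h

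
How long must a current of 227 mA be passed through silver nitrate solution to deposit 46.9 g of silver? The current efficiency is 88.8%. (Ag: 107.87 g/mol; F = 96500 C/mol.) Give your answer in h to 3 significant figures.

n(Ag) = 46.9 / 107.87 = 0.4348 mol
Ag⁺ + e⁻ → Ag, so n(e⁻) = 0.4348 mol
Q = 0.4348 × 96500 / 0.888 = 47250 C
t = Q / I = 47250 / 0.227 = 2.081×10^5 s = 57.8 h

57.8 h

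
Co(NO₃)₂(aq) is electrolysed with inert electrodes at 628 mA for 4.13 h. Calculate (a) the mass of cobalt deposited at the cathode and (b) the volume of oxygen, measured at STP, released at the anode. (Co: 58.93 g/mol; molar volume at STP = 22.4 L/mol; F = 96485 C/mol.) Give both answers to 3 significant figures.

Q = 0.628 × 14868 = 9337 C; n(e⁻) = 9337 / 96485 = 0.09677 mol
Cathode: Co²⁺ + 2e⁻ → Co → n(Co) = 0.09677/2 = 0.04839 mol → 2.85 g
Anode: 2H₂O → O₂ + 4H⁺ + 4e⁻ → n(O₂) = 0.09677/4 = 0.02419 mol → 0.542 L

2.85 g Co; 0.542 L O₂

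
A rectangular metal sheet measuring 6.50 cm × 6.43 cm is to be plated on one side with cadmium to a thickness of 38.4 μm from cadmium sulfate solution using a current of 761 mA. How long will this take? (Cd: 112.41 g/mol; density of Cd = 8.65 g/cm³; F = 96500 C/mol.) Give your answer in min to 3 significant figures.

52.2 min

Plated area = 6.50 × 6.43 = 41.80 cm²
Volume = 41.80 × 38.4×10⁻⁴ cm = 0.1605 cm³
m(Cd) = 0.1605 × 8.65 = 1.388 g
n(Cd) = 1.388 / 112.41 = 0.01235 mol; n(e⁻) = 2 × 0.01235 = 0.02470 mol
Q = 0.02470 × 96500 = 2384 C
t = 2384 / 0.761 = 3133 s = 52.2 min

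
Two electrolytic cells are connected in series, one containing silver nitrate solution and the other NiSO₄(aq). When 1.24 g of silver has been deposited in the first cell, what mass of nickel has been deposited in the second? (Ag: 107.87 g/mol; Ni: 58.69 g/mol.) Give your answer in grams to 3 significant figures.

n(Ag) = 1.24 / 107.87 = 0.01150 mol
Ag⁺ + e⁻ → Ag, so n(e⁻) = 0.01150 mol
The cells are in series, so the same charge (and hence the same n(e⁻) = 0.01150 mol) passes through both.
Ni²⁺ + 2e⁻ → Ni, so n(Ni) = 0.01150 / 2 = 0.005750 mol
m(Ni) = 0.005750 × 58.69 = 0.337 g

0.337 g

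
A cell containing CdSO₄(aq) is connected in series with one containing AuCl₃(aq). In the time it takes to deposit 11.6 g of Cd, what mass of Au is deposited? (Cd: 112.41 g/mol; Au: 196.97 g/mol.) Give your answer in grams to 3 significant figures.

13.6 g

n(Cd) = 11.6 / 112.41 = 0.1032 mol
Cd²⁺ + 2e⁻ → Cd, so n(e⁻) = 2 × 0.1032 = 0.2064 mol
Since the cells are in series, n(e⁻) in the Au cell is also 0.2064 mol.
Au³⁺ + 3e⁻ → Au, so n(Au) = 0.2064 / 3 = 0.06880 mol
m(Au) = 0.06880 × 196.97 = 13.6 g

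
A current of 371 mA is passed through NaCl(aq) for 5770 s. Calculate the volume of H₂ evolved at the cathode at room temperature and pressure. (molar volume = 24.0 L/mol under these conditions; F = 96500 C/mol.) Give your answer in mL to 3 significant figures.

Q = It = 0.371 × 5770 = 2141 C
Moles of electrons = 2141 / 96500 = 0.02219 mol
2H⁺ + 2e⁻ → H₂, so n(H₂) = 0.02219 / 2 = 0.01110 mol
V = 0.01110 × 24.0 = 0.2664 L
= 266 mL

266 mL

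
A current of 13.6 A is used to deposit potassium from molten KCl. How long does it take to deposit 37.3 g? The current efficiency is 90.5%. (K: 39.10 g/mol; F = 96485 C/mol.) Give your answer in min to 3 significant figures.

n(K) = 37.3 / 39.10 = 0.9540 mol
K⁺ + e⁻ → K, so n(e⁻) = 0.9540 mol
Q = 0.9540 × 96485 / 0.905 = 1.017×10^5 C
t = Q / I = 1.017×10^5 / 13.6 = 7478 s = 125 min

125 min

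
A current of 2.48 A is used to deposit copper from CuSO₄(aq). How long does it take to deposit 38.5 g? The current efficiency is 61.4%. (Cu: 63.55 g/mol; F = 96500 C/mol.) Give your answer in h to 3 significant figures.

n(Cu) = 38.5 / 63.55 = 0.6058 mol
Cu²⁺ + 2e⁻ → Cu, so n(e⁻) = 2 × 0.6058 = 1.212 mol
Q = 1.212 × 96500 / 0.614 = 1.905×10^5 C
t = Q / I = 1.905×10^5 / 2.48 = 76810 s = 21.3 h

21.3 h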